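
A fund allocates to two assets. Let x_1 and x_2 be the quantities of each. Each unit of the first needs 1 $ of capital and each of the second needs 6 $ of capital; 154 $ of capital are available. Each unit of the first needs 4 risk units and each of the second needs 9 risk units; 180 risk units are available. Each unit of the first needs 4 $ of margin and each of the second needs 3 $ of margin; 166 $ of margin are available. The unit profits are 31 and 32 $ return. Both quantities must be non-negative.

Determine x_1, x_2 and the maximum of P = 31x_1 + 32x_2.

x_1 = 159/4, x_2 = 7/3, maximum P = 15683/12

Corner points and P = 31x_1 + 32x_2:
  (0, 0) → P = 0
  (0, 20) → P = 640
  (83/2, 0) → P = 2573/2
  (159/4, 7/3) → P = 15683/12

The binding constraints are 4x_1 + 9x_2 = 180 and 4x_1 + 3x_2 = 166.
Solving simultaneously gives x_1 = 159/4, x_2 = 7/3.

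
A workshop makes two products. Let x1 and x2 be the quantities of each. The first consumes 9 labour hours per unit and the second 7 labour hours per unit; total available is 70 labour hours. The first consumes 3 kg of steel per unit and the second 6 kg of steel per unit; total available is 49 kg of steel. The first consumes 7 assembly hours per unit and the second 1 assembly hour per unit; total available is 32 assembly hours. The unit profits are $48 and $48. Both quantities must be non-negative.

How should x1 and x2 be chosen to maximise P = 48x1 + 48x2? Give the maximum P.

x1 = 7/3, x2 = 7, maximum P = 448

Extreme points and P = 48x1 + 48x2:
  (0, 0) → P = 0
  (0, 49/6) → P = 392
  (32/7, 0) → P = 1536/7
  (7/3, 7) → P = 448
  (77/20, 101/20) → P = 2136/5

The optimum lies where 9x1 + 7x2 = 70 and 3x1 + 6x2 = 49.
Solving simultaneously gives x1 = 7/3, x2 = 7.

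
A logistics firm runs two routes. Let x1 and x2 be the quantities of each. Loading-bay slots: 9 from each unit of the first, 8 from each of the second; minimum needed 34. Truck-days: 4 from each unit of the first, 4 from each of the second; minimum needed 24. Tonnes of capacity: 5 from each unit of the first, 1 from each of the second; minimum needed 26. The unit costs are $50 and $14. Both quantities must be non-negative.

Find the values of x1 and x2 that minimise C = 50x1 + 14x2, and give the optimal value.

Feasible corners and C = 50x1 + 14x2:
  (0, 26) → C = 364
  (6, 0) → C = 300
  (5, 1) → C = 264
The feasible region is unbounded (it extends along (0, 1), (1, 0)), but C strictly increases along every unbounded feasible direction, so there is no improving ray and the minimum is attained at a vertex.

The optimum lies where 4x1 + 4x2 = 24 and 5x1 + x2 = 26.
Solving simultaneously gives x1 = 5, x2 = 1.

x1 = 5, x2 = 1, minimum C = 264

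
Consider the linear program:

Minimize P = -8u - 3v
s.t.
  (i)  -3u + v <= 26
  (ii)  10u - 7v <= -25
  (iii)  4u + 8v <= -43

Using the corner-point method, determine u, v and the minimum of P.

Extreme points and P = -8u - 3v:
  (-157/11, -185/11) → P = 1811/11
  (-251/28, -25/28) → P = 2083/28
  (-167/36, -55/18) → P = 833/18

u = -167/36, v = -55/18, minimum P = 833/18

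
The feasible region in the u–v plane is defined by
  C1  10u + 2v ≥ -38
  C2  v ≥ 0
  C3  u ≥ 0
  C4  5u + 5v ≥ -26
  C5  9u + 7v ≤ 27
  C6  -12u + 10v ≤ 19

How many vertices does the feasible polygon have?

4

Of the 15 pairwise boundary intersections, those satisfying every inequality are:
  (0, 0)
  (3, 0)
  (0, 19/10)
  (137/174, 165/58)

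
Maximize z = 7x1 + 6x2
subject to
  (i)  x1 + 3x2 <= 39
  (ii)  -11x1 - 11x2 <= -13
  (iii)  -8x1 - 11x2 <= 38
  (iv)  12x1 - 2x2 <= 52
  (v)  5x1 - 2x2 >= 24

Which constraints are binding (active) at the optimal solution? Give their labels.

(iv) and (v)

Feasible corners and z = 7x1 + 6x2:
  (299/77, -208/77) → z = 845/77
  (290/77, -199/77) → z = 76/7
  (4, -2) → z = 16

The maximum is at (4, -2). Substituting into each constraint, equality holds for (iv) and (v); the remaining constraints have slack.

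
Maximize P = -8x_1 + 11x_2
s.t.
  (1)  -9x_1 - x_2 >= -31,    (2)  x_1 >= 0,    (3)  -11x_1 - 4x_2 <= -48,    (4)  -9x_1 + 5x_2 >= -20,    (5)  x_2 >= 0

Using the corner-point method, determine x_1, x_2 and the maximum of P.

x_1 = 0, x_2 = 31, maximum P = 341

Extreme points and P = -8x_1 + 11x_2:
  (0, 31) → P = 341
  (76/25, 91/25) → P = 393/25
  (0, 12) → P = 132

At the optimal vertex, -9x_1 - x_2 = -31 and x_1 = 0.
Solving simultaneously gives x_1 = 0, x_2 = 31.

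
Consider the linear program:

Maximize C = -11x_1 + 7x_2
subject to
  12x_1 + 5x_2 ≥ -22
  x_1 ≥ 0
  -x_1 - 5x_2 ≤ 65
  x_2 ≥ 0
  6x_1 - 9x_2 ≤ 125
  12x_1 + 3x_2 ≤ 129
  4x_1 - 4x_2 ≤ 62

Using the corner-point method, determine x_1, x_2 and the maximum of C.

The binding constraints are x_1 = 0 and 12x_1 + 3x_2 = 129.
Solving simultaneously gives x_1 = 0, x_2 = 43.

x_1 = 0, x_2 = 43, maximum C = 301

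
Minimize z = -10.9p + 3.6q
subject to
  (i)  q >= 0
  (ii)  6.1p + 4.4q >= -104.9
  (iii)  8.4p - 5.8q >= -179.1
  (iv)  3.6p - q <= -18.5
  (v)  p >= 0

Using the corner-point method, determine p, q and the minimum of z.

p = 0, q = 18.5, minimum z = 66.6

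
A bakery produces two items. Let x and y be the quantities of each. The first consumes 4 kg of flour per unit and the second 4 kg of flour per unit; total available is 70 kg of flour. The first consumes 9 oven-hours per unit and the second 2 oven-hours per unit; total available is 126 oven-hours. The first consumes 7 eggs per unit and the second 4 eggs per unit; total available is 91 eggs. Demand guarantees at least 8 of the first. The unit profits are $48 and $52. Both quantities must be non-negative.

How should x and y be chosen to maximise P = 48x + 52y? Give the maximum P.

Feasible corners and P = 48x + 52y:
  (13, 0) → P = 624
  (8, 0) → P = 384
  (8, 35/4) → P = 839

At the optimal vertex, 7x + 4y = 91 and x = 8.
Solving simultaneously gives x = 8, y = 35/4.

x = 8, y = 35/4, maximum P = 839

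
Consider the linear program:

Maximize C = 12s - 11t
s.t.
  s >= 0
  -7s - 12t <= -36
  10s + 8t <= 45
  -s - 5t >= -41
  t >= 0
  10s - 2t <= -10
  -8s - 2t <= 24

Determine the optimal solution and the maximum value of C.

s = 0, t = 5, maximum C = -55

Extreme points and C = 12s - 11t:
  (0, 45/8) → C = -495/8
  (0, 5) → C = -55
  (1/10, 11/2) → C = -593/10

At the optimal vertex, s = 0 and 10s - 2t = -10.
Solving simultaneously gives s = 0, t = 5.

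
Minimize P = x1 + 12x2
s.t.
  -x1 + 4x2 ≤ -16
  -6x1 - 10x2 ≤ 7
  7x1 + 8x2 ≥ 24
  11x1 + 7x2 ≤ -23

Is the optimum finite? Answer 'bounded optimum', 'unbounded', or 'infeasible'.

The boundaries -x1 + 4x2 = -16 and 7x1 + 8x2 = 24 meet at (56/9, -22/9), but that point violates 11x1 + 7x2 ≤ -23. Every candidate vertex is excluded by some other constraint, so the feasible region is empty.

infeasible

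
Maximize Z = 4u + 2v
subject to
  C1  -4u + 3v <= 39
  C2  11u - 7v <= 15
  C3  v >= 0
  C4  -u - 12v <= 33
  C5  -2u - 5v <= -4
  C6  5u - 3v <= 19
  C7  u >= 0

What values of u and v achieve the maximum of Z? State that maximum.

u = 58, v = 271/3, maximum Z = 1238/3

Extreme points and Z = 4u + 2v:
  (58, 271/3) → Z = 1238/3
  (0, 13) → Z = 26
  (103/69, 14/69) → Z = 440/69
  (44, 67) → Z = 310
  (0, 4/5) → Z = 8/5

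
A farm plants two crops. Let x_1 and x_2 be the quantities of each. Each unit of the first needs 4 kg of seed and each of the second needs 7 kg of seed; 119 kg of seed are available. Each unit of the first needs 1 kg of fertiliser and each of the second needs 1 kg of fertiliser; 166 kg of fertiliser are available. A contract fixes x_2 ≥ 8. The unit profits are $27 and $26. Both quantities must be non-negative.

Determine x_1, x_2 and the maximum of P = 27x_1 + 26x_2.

The binding constraints are 4x_1 + 7x_2 = 119 and x_2 = 8.
Solving simultaneously gives x_1 = 63/4, x_2 = 8.

x_1 = 63/4, x_2 = 8, maximum P = 2533/4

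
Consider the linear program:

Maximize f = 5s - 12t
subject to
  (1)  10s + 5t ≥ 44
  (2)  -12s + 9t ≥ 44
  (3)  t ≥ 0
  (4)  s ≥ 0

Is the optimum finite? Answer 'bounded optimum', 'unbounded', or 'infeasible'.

bounded optimum

Extreme points and f = 5s - 12t:
  (88/75, 484/75) → f = -5368/75
  (0, 44/5) → f = -528/5
The feasible region has finitely many vertices and no improving ray; the maximum is -5368/75 at (88/75, 484/75).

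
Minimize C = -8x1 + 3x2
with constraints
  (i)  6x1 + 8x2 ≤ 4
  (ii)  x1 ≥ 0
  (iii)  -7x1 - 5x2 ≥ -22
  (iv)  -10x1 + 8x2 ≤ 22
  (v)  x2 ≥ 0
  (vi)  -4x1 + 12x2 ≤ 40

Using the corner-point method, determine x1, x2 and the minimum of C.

x1 = 2/3, x2 = 0, minimum C = -16/3

Extreme points and C = -8x1 + 3x2:
  (0, 1/2) → C = 3/2
  (2/3, 0) → C = -16/3
  (0, 0) → C = 0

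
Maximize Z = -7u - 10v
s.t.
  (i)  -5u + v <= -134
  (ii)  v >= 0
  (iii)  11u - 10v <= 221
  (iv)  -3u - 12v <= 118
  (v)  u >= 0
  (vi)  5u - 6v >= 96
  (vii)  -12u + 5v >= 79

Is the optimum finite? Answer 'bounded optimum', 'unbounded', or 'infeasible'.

infeasible

The boundaries -5u + v = -134 and -12u + 5v = 79 meet at (749/13, 2003/13), but that point violates 5u - 6v ≥ 96. Every candidate vertex is excluded by some other constraint, so the feasible region is empty.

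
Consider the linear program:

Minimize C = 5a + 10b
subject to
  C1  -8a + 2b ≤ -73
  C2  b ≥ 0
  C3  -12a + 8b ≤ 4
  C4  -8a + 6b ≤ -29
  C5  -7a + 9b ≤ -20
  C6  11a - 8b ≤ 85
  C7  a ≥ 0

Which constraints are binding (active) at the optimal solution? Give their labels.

Vertices and C = 5a + 10b:
  (617/58, 351/58) → C = 6595/58
  (69/7, 41/14) → C = 550/7
  (605/43, 375/43) → C = 6775/43

The minimum is at (69/7, 41/14). Substituting into each constraint, equality holds for C1 and C6; the remaining constraints have slack.

C1 and C6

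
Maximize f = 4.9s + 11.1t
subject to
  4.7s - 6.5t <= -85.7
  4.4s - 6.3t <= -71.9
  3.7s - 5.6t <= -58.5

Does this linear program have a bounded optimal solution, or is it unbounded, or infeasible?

unbounded

From the feasible point (-9967/227, -4214/227), moving in the direction (6.5, 4.7) keeps every constraint satisfied while f increases without bound.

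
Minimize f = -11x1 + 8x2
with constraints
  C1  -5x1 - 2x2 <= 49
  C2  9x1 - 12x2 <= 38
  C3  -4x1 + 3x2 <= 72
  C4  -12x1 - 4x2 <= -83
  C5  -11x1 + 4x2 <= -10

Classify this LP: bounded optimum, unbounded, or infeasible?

From the feasible point (287/45, 97/60), moving in the direction (3, 4) keeps every constraint satisfied while f decreases without bound.

unbounded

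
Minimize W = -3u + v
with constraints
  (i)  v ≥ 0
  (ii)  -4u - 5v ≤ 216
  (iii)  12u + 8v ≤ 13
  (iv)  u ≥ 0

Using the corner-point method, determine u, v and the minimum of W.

u = 13/12, v = 0, minimum W = -13/4

Extreme points and W = -3u + v:
  (13/12, 0) → W = -13/4
  (0, 0) → W = 0
  (0, 13/8) → W = 13/8

At the optimal vertex, v = 0 and 12u + 8v = 13.
Solving simultaneously gives u = 13/12, v = 0.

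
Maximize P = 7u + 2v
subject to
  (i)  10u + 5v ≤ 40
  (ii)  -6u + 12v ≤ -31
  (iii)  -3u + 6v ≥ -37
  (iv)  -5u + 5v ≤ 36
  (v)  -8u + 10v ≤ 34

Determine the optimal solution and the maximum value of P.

u = 17/3, v = -10/3, maximum P = 33

Corner points and P = 7u + 2v:
  (127/30, -7/15) → P = 287/10
  (17/3, -10/3) → P = 33
  (-587/30, -371/30) → P = -1617/10
  (-401/15, -293/15) → P = -1131/5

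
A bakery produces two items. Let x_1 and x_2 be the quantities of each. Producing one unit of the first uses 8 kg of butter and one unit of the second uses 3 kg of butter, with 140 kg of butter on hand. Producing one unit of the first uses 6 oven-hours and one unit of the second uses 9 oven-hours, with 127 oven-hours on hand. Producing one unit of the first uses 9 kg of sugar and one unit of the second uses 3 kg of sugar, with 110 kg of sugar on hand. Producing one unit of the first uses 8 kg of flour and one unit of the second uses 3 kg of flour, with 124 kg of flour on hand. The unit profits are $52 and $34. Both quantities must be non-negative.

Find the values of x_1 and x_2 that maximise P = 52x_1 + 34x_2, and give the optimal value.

Vertices and P = 52x_1 + 34x_2:
  (0, 0) → P = 0
  (0, 127/9) → P = 4318/9
  (110/9, 0) → P = 5720/9
  (29/3, 23/3) → P = 2290/3

The binding constraints are 6x_1 + 9x_2 = 127 and 9x_1 + 3x_2 = 110.
Solving simultaneously gives x_1 = 29/3, x_2 = 23/3.

x_1 = 29/3, x_2 = 23/3, maximum P = 2290/3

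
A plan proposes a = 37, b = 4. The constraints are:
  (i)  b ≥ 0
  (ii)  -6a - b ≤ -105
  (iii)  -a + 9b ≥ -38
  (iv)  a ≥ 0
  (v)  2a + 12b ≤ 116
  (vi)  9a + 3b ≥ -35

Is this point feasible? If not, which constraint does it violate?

not feasible — violates (v)

Constraint (v): 2a + 12b = 122, which is not ≤ 116. All other constraints are satisfied.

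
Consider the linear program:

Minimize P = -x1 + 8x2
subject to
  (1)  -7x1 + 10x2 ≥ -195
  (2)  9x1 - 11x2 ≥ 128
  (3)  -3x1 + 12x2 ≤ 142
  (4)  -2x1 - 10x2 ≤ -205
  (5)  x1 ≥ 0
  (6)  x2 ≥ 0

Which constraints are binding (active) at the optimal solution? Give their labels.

(1) and (4)

Corner points and P = -x1 + 8x2:
  (1880/27, 1579/54) → P = 4436/27
  (400/9, 209/18) → P = 436/9
  (3098/75, 554/25) → P = 10198/75
  (505/16, 227/16) → P = 1311/16

The minimum is at (400/9, 209/18). Substituting into each constraint, equality holds for (1) and (4); the remaining constraints have slack.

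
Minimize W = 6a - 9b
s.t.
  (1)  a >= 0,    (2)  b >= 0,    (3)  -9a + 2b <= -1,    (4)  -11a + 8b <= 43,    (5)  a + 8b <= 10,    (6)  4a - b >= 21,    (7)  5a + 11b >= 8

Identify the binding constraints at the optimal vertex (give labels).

Feasible corners and W = 6a - 9b:
  (10, 0) → W = 60
  (21/4, 0) → W = 63/2
  (178/33, 19/33) → W = 299/11

The minimum is at (178/33, 19/33). Substituting into each constraint, equality holds for (5) and (6); the remaining constraints have slack.

(5) and (6)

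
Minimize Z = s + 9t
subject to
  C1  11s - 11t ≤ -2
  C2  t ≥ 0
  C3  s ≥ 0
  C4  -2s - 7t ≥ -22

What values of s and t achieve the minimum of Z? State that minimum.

s = 0, t = 2/11, minimum Z = 18/11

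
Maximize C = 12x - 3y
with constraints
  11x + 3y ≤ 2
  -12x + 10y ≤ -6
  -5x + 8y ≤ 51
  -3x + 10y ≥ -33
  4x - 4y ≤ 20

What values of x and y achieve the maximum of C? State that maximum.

x = 1, y = -3, maximum C = 21

Feasible corners and C = 12x - 3y:
  (19/73, -21/73) → C = 291/73
  (1, -3) → C = 21
  (-3, -21/5) → C = -117/5

The binding constraints are 11x + 3y = 2 and -3x + 10y = -33.
Solving simultaneously gives x = 1, y = -3.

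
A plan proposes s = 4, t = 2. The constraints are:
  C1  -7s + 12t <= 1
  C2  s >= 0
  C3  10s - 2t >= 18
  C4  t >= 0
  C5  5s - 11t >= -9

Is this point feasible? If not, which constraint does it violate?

C1: -4 ≤ 1 ✓
C2: 4 ≥ 0 ✓
C3: 36 ≥ 18 ✓
C4: 2 ≥ 0 ✓
C5: -2 ≥ -9 ✓

feasible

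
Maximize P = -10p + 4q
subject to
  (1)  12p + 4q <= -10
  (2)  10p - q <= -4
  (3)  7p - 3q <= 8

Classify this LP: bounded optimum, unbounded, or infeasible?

From the feasible point (-1/2, -1), moving in the direction (-3, -7) keeps every constraint satisfied while P increases without bound.

unbounded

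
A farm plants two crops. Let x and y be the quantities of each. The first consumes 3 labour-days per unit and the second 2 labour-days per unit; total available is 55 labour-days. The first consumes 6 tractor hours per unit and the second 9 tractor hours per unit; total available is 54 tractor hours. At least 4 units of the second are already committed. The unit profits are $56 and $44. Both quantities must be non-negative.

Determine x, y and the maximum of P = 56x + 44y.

x = 3, y = 4, maximum P = 344

Extreme points and P = 56x + 44y:
  (0, 6) → P = 264
  (0, 4) → P = 176
  (3, 4) → P = 344

The optimum lies where 6x + 9y = 54 and y = 4.
Solving simultaneously gives x = 3, y = 4.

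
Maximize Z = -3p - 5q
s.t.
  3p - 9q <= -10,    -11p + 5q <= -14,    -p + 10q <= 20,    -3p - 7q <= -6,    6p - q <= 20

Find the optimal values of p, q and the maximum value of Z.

p = 44/21, q = 38/21, maximum Z = -46/3

Feasible corners and Z = -3p - 5q:
  (44/21, 38/21) → Z = -46/3
  (190/51, 40/17) → Z = -390/17
  (16/7, 78/35) → Z = -18
  (220/59, 140/59) → Z = -1360/59

The optimum lies where 3p - 9q = -10 and -11p + 5q = -14.
Solving simultaneously gives p = 44/21, q = 38/21.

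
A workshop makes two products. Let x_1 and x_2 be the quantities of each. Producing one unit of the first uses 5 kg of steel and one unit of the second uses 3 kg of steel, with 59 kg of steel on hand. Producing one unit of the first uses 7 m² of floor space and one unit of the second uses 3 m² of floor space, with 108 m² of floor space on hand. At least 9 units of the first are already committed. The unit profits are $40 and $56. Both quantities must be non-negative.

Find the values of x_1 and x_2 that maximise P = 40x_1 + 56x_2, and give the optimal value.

Corner points and P = 40x_1 + 56x_2:
  (59/5, 0) → P = 472
  (9, 0) → P = 360
  (9, 14/3) → P = 1864/3

The optimum lies where 5x_1 + 3x_2 = 59 and x_1 = 9.
Solving simultaneously gives x_1 = 9, x_2 = 14/3.

x_1 = 9, x_2 = 14/3, maximum P = 1864/3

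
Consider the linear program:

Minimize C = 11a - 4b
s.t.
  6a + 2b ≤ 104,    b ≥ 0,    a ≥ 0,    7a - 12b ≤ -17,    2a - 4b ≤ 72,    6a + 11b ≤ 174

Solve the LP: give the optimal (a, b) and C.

Extreme points and C = 11a - 4b:
  (0, 17/12) → C = -17/3
  (0, 174/11) → C = -696/11
  (1901/149, 1320/149) → C = 15631/149

The binding constraints are a = 0 and 6a + 11b = 174.
Solving simultaneously gives a = 0, b = 174/11.

a = 0, b = 174/11, minimum C = -696/11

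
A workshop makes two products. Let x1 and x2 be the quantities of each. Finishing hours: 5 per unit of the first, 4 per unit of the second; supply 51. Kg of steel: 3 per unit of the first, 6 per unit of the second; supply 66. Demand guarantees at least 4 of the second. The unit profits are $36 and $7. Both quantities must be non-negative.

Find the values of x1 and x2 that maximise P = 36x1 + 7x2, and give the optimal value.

x1 = 7, x2 = 4, maximum P = 280

At the optimal vertex, 5x1 + 4x2 = 51 and x2 = 4.
Solving simultaneously gives x1 = 7, x2 = 4.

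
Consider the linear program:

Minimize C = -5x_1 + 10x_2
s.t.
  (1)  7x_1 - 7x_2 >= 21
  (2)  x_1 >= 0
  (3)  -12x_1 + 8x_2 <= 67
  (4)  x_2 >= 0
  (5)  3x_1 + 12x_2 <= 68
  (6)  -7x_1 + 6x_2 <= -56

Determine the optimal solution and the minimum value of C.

x_1 = 68/3, x_2 = 0, minimum C = -340/3

Feasible corners and C = -5x_1 + 10x_2:
  (68/3, 0) → C = -340/3
  (8, 0) → C = -40
  (180/17, 154/51) → C = -1160/51

The binding constraints are x_2 = 0 and 3x_1 + 12x_2 = 68.
Solving simultaneously gives x_1 = 68/3, x_2 = 0.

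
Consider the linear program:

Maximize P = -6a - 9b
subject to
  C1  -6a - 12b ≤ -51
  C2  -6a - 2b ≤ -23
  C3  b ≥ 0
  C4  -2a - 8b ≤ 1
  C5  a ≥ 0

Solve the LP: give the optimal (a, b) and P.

Extreme points and P = -6a - 9b:
  (29/10, 14/5) → P = -213/5
  (17/2, 0) → P = -51
  (0, 23/2) → P = -207/2
The feasible region is unbounded (it extends along (0, 1), (1, 0)), but P strictly decreases along every unbounded feasible direction, so there is no improving ray and the maximum is attained at a vertex.

The optimum lies where -6a - 12b = -51 and -6a - 2b = -23.
Solving simultaneously gives a = 29/10, b = 14/5.

a = 29/10, b = 14/5, maximum P = -213/5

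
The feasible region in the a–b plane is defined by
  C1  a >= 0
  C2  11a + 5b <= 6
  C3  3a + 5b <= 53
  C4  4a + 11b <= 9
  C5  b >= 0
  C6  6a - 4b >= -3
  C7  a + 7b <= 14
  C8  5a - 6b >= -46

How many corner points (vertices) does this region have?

5

Intersecting each pair of boundary lines and keeping only the points that satisfy every inequality leaves:
  (0, 0)
  (0, 3/4)
  (21/101, 75/101)
  (6/11, 0)
  (3/82, 33/41)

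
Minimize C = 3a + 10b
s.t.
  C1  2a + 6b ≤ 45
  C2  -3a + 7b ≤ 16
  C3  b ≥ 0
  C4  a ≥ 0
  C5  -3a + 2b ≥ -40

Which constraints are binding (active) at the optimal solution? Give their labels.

Corner points and C = 3a + 10b:
  (219/32, 167/32) → C = 2327/32
  (15, 5/2) → C = 70
  (0, 16/7) → C = 160/7
  (0, 0) → C = 0
  (40/3, 0) → C = 40

The minimum is at (0, 0). Substituting into each constraint, equality holds for C3 and C4; the remaining constraints have slack.

C3 and C4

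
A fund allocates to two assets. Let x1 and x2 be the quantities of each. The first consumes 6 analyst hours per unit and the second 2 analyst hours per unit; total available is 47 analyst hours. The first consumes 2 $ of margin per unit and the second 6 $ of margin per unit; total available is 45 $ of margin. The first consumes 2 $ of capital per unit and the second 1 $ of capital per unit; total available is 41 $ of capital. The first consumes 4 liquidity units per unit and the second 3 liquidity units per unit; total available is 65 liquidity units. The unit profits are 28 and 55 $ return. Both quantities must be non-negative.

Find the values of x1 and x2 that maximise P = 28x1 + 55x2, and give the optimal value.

x1 = 6, x2 = 11/2, maximum P = 941/2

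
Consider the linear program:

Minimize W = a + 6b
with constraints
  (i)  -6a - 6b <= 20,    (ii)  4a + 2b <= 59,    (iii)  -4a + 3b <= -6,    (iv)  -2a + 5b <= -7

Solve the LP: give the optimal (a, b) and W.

a = 197/6, b = -217/6, minimum W = -1105/6

Vertices and W = a + 6b:
  (197/6, -217/6) → W = -1105/6
  (-4/7, -58/21) → W = -120/7
  (103/8, 15/4) → W = 283/8
  (9/14, -8/7) → W = -87/14

The optimum lies where -6a - 6b = 20 and 4a + 2b = 59.
Solving simultaneously gives a = 197/6, b = -217/6.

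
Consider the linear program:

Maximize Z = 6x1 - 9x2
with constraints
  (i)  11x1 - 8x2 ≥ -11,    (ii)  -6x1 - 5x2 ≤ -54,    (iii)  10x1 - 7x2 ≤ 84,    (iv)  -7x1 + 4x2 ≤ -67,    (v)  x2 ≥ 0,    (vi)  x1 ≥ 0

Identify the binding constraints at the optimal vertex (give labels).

(iii) and (iv)

Extreme points and Z = 6x1 - 9x2:
  (749/3, 1034/3) → Z = -1604
  (145/3, 407/6) → Z = -641/2
  (133/9, 82/9) → Z = 20/3

The maximum is at (133/9, 82/9). Substituting into each constraint, equality holds for (iii) and (iv); the remaining constraints have slack.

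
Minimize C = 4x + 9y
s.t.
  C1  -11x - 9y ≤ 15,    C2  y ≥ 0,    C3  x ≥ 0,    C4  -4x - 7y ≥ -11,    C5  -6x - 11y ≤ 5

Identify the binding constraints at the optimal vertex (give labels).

Extreme points and C = 4x + 9y:
  (0, 0) → C = 0
  (11/4, 0) → C = 11
  (0, 11/7) → C = 99/7

The minimum is at (0, 0). Substituting into each constraint, equality holds for C2 and C3; the remaining constraints have slack.

C2 and C3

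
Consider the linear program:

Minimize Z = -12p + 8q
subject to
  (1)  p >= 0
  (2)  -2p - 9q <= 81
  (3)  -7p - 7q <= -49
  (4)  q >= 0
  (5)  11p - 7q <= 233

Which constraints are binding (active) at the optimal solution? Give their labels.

Vertices and Z = -12p + 8q:
  (0, 7) → Z = 56
  (7, 0) → Z = -84
  (233/11, 0) → Z = -2796/11
The feasible region is unbounded (it extends along (0, 1), (7, 11)), but Z strictly increases along every unbounded feasible direction, so there is no improving ray and the minimum is attained at a vertex.

The minimum is at (233/11, 0). Substituting into each constraint, equality holds for (4) and (5); the remaining constraints have slack.

(4) and (5)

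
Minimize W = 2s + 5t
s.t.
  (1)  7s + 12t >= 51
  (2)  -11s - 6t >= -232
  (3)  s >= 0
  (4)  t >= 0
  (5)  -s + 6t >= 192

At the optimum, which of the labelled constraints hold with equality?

Vertices and W = 2s + 5t:
  (0, 116/3) → W = 580/3
  (10/3, 293/9) → W = 1525/9
  (0, 32) → W = 160

The minimum is at (0, 32). Substituting into each constraint, equality holds for (3) and (5); the remaining constraints have slack.

(3) and (5)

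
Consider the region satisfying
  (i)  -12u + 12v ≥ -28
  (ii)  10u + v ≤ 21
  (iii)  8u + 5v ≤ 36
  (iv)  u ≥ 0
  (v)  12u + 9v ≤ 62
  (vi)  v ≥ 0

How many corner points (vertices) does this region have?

Intersecting each pair of boundary lines and keeping only the points that satisfy every inequality leaves:
  (23/14, 32/7)
  (21/10, 0)
  (7/6, 16/3)
  (0, 62/9)
  (0, 0)

5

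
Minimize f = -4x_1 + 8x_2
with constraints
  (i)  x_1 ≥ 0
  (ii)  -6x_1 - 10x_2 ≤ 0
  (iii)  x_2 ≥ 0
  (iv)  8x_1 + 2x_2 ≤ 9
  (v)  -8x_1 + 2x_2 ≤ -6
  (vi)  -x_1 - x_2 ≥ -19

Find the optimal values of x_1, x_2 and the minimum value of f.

Feasible corners and f = -4x_1 + 8x_2:
  (9/8, 0) → f = -9/2
  (3/4, 0) → f = -3
  (15/16, 3/4) → f = 9/4

x_1 = 9/8, x_2 = 0, minimum f = -9/2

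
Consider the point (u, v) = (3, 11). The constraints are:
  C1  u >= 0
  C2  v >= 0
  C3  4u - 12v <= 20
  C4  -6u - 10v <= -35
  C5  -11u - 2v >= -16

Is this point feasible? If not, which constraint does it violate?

Constraint C5: -11u - 2v = -55, which is not ≥ -16. All other constraints are satisfied.

not feasible — violates C5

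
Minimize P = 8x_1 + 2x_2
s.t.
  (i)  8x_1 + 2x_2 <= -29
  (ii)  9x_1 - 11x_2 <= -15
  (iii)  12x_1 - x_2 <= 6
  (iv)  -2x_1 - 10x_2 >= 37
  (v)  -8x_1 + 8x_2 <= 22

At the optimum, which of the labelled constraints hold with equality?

(ii) and (v)

Corner points and P = 8x_1 + 2x_2:
  (-557/112, -303/112) → P = -2531/56
  (-61/8, -39/8) → P = -283/4
  (-43/8, -21/8) → P = -193/4

The minimum is at (-61/8, -39/8). Substituting into each constraint, equality holds for (ii) and (v); the remaining constraints have slack.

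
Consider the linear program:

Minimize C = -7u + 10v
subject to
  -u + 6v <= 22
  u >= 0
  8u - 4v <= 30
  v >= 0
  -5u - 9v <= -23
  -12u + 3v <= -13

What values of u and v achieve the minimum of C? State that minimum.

u = 181/46, v = 17/46, minimum C = -1097/46

Corner points and C = -7u + 10v:
  (67/11, 103/22) → C = 46/11
  (48/23, 277/69) → C = 1762/69
  (181/46, 17/46) → C = -1097/46
  (62/41, 211/123) → C = 808/123

The optimum lies where 8u - 4v = 30 and -5u - 9v = -23.
Solving simultaneously gives u = 181/46, v = 17/46.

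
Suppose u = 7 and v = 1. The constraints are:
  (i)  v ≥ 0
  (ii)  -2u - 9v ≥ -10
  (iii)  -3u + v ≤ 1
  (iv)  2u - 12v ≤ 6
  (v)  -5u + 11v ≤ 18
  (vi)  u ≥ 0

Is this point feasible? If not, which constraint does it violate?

not feasible — violates (ii)

Constraint (ii): -2u - 9v = -23, which is not ≥ -10. All other constraints are satisfied.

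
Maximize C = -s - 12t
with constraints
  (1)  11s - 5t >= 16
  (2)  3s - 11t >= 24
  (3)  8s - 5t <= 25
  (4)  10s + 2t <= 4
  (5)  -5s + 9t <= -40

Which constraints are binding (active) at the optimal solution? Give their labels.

Corner points and C = -s - 12t:
  (-3, -49/5) → C = 603/5
  (-28/37, -180/37) → C = 2188/37
  (25/47, -195/47) → C = 2315/47

The maximum is at (-3, -49/5). Substituting into each constraint, equality holds for (1) and (3); the remaining constraints have slack.

(1) and (3)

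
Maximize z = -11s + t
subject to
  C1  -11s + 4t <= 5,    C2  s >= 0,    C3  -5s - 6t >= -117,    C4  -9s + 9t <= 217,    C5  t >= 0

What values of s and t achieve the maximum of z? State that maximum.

s = 0, t = 5/4, maximum z = 5/4

Extreme points and z = -11s + t:
  (0, 5/4) → z = 5/4
  (219/43, 656/43) → z = -1753/43
  (0, 0) → z = 0
  (117/5, 0) → z = -1287/5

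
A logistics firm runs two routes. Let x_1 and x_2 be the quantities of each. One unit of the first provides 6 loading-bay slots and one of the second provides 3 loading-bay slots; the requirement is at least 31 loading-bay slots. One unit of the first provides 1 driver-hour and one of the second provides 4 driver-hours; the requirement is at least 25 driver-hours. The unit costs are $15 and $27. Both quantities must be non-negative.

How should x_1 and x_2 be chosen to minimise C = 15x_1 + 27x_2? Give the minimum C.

The feasible region is unbounded (it extends along (0, 1), (1, 0)), but C strictly increases along every unbounded feasible direction, so there is no improving ray and the minimum is attained at a vertex.

At the optimal vertex, 6x_1 + 3x_2 = 31 and x_1 + 4x_2 = 25.
Solving simultaneously gives x_1 = 7/3, x_2 = 17/3.

x_1 = 7/3, x_2 = 17/3, minimum C = 188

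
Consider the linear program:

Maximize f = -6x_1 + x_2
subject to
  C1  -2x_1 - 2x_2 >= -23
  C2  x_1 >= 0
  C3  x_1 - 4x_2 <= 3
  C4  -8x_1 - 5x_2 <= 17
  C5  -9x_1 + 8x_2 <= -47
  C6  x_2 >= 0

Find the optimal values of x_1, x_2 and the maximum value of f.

x_1 = 41/7, x_2 = 5/7, maximum f = -241/7

Feasible corners and f = -6x_1 + x_2:
  (49/5, 17/10) → f = -571/10
  (139/17, 113/34) → f = -1555/34
  (41/7, 5/7) → f = -241/7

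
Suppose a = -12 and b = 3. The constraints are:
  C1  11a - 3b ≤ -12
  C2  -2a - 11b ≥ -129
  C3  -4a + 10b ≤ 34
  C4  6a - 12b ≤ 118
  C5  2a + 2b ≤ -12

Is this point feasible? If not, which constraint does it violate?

Constraint C3: -4a + 10b = 78, which is not ≤ 34. All other constraints are satisfied.

not feasible — violates C3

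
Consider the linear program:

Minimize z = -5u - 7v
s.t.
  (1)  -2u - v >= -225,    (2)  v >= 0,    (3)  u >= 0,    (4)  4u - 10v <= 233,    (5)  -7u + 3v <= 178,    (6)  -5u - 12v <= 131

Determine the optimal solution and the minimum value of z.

u = 497/13, v = 1931/13, minimum z = -16002/13

Feasible corners and z = -5u - 7v:
  (2483/24, 217/12) → z = -5151/8
  (497/13, 1931/13) → z = -16002/13
  (0, 0) → z = 0
  (233/4, 0) → z = -1165/4
  (0, 178/3) → z = -1246/3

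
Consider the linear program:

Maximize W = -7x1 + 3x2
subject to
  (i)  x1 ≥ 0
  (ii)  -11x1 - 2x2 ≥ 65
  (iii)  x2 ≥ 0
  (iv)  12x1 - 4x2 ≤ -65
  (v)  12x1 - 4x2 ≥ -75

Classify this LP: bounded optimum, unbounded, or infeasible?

infeasible

The boundaries x1 = 0 and 12x1 - 4x2 = -65 meet at (0, 65/4), but that point violates -11x1 - 2x2 ≥ 65. Every candidate vertex is excluded by some other constraint, so the feasible region is empty.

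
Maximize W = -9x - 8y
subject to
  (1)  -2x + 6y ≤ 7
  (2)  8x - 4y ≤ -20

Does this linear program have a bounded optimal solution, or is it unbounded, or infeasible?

unbounded

From the feasible point (-23/10, 2/5), moving in the direction (-6, -2) keeps every constraint satisfied while W increases without bound.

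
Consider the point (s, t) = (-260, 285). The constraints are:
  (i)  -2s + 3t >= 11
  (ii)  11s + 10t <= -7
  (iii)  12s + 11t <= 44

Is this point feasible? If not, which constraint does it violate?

feasible

(i): 1375 ≥ 11 ✓
(ii): -10 ≤ -7 ✓
(iii): 15 ≤ 44 ✓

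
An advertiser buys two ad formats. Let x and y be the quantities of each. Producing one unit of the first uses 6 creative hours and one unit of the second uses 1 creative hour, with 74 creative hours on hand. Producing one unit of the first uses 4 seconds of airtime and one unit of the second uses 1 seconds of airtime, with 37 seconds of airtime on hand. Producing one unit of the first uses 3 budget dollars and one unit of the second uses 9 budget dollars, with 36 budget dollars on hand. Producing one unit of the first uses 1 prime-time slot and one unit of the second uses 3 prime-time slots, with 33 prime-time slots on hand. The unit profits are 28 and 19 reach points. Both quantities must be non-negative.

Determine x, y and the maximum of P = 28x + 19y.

x = 9, y = 1, maximum P = 271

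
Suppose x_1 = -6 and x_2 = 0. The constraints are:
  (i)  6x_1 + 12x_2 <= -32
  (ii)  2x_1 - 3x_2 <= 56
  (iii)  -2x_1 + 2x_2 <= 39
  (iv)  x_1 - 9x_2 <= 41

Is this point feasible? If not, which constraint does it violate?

(i): -36 ≤ -32 ✓
(ii): -12 ≤ 56 ✓
(iii): 12 ≤ 39 ✓
(iv): -6 ≤ 41 ✓

feasible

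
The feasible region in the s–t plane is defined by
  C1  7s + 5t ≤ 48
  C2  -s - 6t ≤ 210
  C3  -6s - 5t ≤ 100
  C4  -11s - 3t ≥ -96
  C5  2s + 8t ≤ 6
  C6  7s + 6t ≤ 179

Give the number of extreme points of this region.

The feasible vertices (each the meet of two boundaries and inside every other half-plane) are:
  (168/17, -72/17)
  (177/23, -27/23)
  (450/31, -1160/31)
  (134/7, -802/21)
  (-415/19, 118/19)

5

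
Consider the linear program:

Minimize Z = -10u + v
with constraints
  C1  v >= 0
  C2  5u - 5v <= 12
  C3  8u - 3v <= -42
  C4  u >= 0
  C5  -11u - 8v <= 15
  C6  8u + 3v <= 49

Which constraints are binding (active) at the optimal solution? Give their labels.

C3 and C6

Vertices and Z = -10u + v:
  (0, 14) → Z = 14
  (7/16, 91/6) → Z = 259/24
  (0, 49/3) → Z = 49/3

The minimum is at (7/16, 91/6). Substituting into each constraint, equality holds for C3 and C6; the remaining constraints have slack.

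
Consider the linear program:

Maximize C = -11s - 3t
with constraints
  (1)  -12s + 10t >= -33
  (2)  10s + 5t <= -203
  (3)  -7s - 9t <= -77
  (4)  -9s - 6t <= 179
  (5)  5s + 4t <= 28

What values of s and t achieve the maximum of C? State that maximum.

Corner points and C = -11s - 3t:
  (-2212/55, 2191/55) → C = 17759/55
  (-952/15, 259/3) → C = 6587/15
  (-691/13, 1946/39) → C = 435
  (-442/3, 1147/6) → C = 6283/6

The optimum lies where -9s - 6t = 179 and 5s + 4t = 28.
Solving simultaneously gives s = -442/3, t = 1147/6.

s = -442/3, t = 1147/6, maximum C = 6283/6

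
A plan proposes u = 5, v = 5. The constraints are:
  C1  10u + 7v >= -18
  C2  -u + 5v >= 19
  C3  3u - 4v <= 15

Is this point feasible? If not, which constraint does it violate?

feasible

C1: 85 ≥ -18 ✓
C2: 20 ≥ 19 ✓
C3: -5 ≤ 15 ✓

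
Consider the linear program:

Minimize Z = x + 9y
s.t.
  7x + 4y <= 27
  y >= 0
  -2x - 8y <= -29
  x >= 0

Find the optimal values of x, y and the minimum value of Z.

x = 25/12, y = 149/48, minimum Z = 1441/48

Vertices and Z = x + 9y:
  (25/12, 149/48) → Z = 1441/48
  (0, 27/4) → Z = 243/4
  (0, 29/8) → Z = 261/8

At the optimal vertex, 7x + 4y = 27 and -2x - 8y = -29.
Solving simultaneously gives x = 25/12, y = 149/48.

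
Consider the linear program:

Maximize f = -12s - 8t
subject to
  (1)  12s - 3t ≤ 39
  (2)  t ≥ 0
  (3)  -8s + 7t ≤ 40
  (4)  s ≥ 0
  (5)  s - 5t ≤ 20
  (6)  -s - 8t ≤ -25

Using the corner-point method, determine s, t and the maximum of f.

Vertices and f = -12s - 8t:
  (131/20, 66/5) → f = -921/5
  (43/11, 29/11) → f = -68
  (0, 40/7) → f = -320/7
  (0, 25/8) → f = -25

The binding constraints are s = 0 and -s - 8t = -25.
Solving simultaneously gives s = 0, t = 25/8.

s = 0, t = 25/8, maximum f = -25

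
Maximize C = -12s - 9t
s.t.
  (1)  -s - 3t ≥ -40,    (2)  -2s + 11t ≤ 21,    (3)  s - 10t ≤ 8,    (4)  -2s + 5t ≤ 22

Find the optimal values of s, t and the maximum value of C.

s = -52/3, t = -38/15, maximum C = 1154/5

Corner points and C = -12s - 9t:
  (377/17, 101/17) → C = -5433/17
  (424/13, 32/13) → C = -5376/13
  (-137/12, -1/6) → C = 277/2
  (-52/3, -38/15) → C = 1154/5

The optimum lies where s - 10t = 8 and -2s + 5t = 22.
Solving simultaneously gives s = -52/3, t = -38/15.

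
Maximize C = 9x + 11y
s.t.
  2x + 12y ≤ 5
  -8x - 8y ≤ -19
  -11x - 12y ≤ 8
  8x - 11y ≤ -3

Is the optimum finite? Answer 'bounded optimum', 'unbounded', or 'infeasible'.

infeasible

The boundaries 2x + 12y = 5 and -8x - 8y = -19 meet at (47/20, 1/40), but that point violates 8x - 11y ≤ -3. Every candidate vertex is excluded by some other constraint, so the feasible region is empty.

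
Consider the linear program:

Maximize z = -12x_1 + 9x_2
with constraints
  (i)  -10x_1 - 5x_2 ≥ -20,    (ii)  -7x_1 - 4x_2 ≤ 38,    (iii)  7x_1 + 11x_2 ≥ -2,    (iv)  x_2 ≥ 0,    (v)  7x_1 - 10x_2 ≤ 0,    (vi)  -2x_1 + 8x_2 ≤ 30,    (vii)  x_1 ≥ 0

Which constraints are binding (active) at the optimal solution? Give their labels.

(vi) and (vii)

Vertices and z = -12x_1 + 9x_2:
  (40/27, 28/27) → z = -76/9
  (1/9, 34/9) → z = 98/3
  (0, 0) → z = 0
  (0, 15/4) → z = 135/4

The maximum is at (0, 15/4). Substituting into each constraint, equality holds for (vi) and (vii); the remaining constraints have slack.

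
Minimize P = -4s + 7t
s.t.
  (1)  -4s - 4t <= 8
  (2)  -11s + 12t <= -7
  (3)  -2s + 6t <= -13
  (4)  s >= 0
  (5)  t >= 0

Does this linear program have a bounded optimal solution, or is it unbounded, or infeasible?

From the feasible point (13/2, 0), moving in the direction (6, 2) keeps every constraint satisfied while P decreases without bound.

unbounded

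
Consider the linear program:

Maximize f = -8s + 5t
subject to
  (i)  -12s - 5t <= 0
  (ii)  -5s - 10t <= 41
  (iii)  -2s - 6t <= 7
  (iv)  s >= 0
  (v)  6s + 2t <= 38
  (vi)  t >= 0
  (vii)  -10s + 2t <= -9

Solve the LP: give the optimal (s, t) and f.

Corner points and f = -8s + 5t:
  (19/3, 0) → f = -152/3
  (47/16, 163/16) → f = 439/16
  (9/10, 0) → f = -36/5

The binding constraints are 6s + 2t = 38 and -10s + 2t = -9.
Solving simultaneously gives s = 47/16, t = 163/16.

s = 47/16, t = 163/16, maximum f = 439/16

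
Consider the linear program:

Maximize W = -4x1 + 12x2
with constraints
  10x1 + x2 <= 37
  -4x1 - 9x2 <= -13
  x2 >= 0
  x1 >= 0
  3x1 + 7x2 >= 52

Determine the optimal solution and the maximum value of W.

Extreme points and W = -4x1 + 12x2:
  (0, 37) → W = 444
  (207/67, 409/67) → W = 4080/67
  (0, 52/7) → W = 624/7

The optimum lies where 10x1 + x2 = 37 and x1 = 0.
Solving simultaneously gives x1 = 0, x2 = 37.

x1 = 0, x2 = 37, maximum W = 444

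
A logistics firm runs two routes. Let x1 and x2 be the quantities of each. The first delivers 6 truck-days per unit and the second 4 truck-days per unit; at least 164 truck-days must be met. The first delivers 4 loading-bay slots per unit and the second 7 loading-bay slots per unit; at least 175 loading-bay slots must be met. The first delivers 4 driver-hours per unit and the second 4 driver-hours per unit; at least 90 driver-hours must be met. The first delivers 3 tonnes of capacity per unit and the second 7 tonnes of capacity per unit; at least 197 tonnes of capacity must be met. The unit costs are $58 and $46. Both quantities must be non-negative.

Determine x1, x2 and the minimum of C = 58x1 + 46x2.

Vertices and C = 58x1 + 46x2:
  (0, 41) → C = 1886
  (197/3, 0) → C = 11426/3
  (12, 23) → C = 1754
The feasible region is unbounded (it extends along (0, 1), (1, 0)), but C strictly increases along every unbounded feasible direction, so there is no improving ray and the minimum is attained at a vertex.

At the optimal vertex, 6x1 + 4x2 = 164 and 3x1 + 7x2 = 197.
Solving simultaneously gives x1 = 12, x2 = 23.

x1 = 12, x2 = 23, minimum C = 1754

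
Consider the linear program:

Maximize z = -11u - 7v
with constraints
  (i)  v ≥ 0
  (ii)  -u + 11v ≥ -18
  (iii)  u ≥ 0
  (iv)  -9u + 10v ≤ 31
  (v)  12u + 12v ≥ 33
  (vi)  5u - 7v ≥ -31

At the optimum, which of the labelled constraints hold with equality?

(iii) and (v)

Extreme points and z = -11u - 7v:
  (18, 0) → z = -198
  (11/4, 0) → z = -121/4
  (0, 31/10) → z = -217/10
  (0, 11/4) → z = -77/4
  (93/13, 124/13) → z = -1891/13
The feasible region is unbounded (it extends along (11, 1), (7, 5)), but z strictly decreases along every unbounded feasible direction, so there is no improving ray and the maximum is attained at a vertex.

The maximum is at (0, 11/4). Substituting into each constraint, equality holds for (iii) and (v); the remaining constraints have slack.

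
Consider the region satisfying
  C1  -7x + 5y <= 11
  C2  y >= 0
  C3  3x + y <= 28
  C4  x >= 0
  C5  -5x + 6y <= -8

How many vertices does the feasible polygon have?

Pairwise boundary intersections that survive every other constraint:
  (28/3, 0)
  (8/5, 0)
  (176/23, 116/23)

3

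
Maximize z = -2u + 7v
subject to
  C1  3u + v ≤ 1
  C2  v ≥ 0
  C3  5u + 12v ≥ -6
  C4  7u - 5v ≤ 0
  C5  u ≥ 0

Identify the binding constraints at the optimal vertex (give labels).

Extreme points and z = -2u + 7v:
  (5/22, 7/22) → z = 39/22
  (0, 1) → z = 7
  (0, 0) → z = 0

The maximum is at (0, 1). Substituting into each constraint, equality holds for C1 and C5; the remaining constraints have slack.

C1 and C5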